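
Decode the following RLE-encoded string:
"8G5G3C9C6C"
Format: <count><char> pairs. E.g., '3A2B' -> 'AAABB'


Expanding each <count><char> pair:
  8G -> 'GGGGGGGG'
  5G -> 'GGGGG'
  3C -> 'CCC'
  9C -> 'CCCCCCCCC'
  6C -> 'CCCCCC'

Decoded = GGGGGGGGGGGGGCCCCCCCCCCCCCCCCCC


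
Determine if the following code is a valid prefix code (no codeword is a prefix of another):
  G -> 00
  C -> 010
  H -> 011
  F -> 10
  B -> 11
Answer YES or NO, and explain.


Checking each pair (does one codeword prefix another?):
  G='00' vs C='010': no prefix
  G='00' vs H='011': no prefix
  G='00' vs F='10': no prefix
  G='00' vs B='11': no prefix
  C='010' vs G='00': no prefix
  C='010' vs H='011': no prefix
  C='010' vs F='10': no prefix
  C='010' vs B='11': no prefix
  H='011' vs G='00': no prefix
  H='011' vs C='010': no prefix
  H='011' vs F='10': no prefix
  H='011' vs B='11': no prefix
  F='10' vs G='00': no prefix
  F='10' vs C='010': no prefix
  F='10' vs H='011': no prefix
  F='10' vs B='11': no prefix
  B='11' vs G='00': no prefix
  B='11' vs C='010': no prefix
  B='11' vs H='011': no prefix
  B='11' vs F='10': no prefix
No violation found over all pairs.

YES -- this is a valid prefix code. No codeword is a prefix of any other codeword.


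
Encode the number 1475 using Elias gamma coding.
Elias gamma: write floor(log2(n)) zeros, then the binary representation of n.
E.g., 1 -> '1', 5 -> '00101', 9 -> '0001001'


num_bits = floor(log2(1475)) + 1 = 11
leading_zeros = num_bits - 1 = 10
binary(1475) = 10111000011

Elias gamma(1475) = '0000000000' + '10111000011' = 000000000010111000011 (21 bits)


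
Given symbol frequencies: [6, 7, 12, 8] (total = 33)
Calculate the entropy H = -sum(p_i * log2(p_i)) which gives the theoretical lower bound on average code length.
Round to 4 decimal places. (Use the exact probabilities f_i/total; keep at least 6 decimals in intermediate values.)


Per-symbol terms -p_i * log2(p_i) with p_i = f_i/33:
  p = 6/33 = 0.181818: log2(p) = -2.459432, -p*log2(p) = 0.447169
  p = 7/33 = 0.212121: log2(p) = -2.237039, -p*log2(p) = 0.474523
  p = 12/33 = 0.363636: log2(p) = -1.459432, -p*log2(p) = 0.530702
  p = 8/33 = 0.242424: log2(p) = -2.044394, -p*log2(p) = 0.495611
H = 0.447169 + 0.474523 + 0.530702 + 0.495611 = 1.948005

H = 1.948 bits/symbol


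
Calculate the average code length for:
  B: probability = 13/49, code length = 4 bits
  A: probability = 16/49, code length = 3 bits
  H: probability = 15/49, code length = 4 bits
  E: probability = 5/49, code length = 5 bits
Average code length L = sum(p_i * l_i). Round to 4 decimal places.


Weighted contributions p_i * l_i:
  B: (13/49) * 4 = 52/49
  A: (16/49) * 3 = 48/49
  H: (15/49) * 4 = 60/49
  E: (5/49) * 5 = 25/49
Sum = (52 + 48 + 60 + 25)/49 = 185/49

L = 185/49 = 3.7755 bits/symbol


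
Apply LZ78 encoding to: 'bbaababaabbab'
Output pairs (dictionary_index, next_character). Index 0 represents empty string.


LZ78 encoding steps:
Dictionary: {0: ''}
Step 1: w='' (idx 0), next='b' -> output (0, 'b'), add 'b' as idx 1
Step 2: w='b' (idx 1), next='a' -> output (1, 'a'), add 'ba' as idx 2
Step 3: w='' (idx 0), next='a' -> output (0, 'a'), add 'a' as idx 3
Step 4: w='ba' (idx 2), next='b' -> output (2, 'b'), add 'bab' as idx 4
Step 5: w='a' (idx 3), next='a' -> output (3, 'a'), add 'aa' as idx 5
Step 6: w='b' (idx 1), next='b' -> output (1, 'b'), add 'bb' as idx 6
Step 7: w='a' (idx 3), next='b' -> output (3, 'b'), add 'ab' as idx 7


Encoded: [(0, 'b'), (1, 'a'), (0, 'a'), (2, 'b'), (3, 'a'), (1, 'b'), (3, 'b')]


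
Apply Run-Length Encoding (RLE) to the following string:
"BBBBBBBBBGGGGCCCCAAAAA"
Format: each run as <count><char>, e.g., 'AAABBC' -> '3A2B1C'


Scanning runs left to right:
  i=0: run of 'B' x 9 -> '9B'
  i=9: run of 'G' x 4 -> '4G'
  i=13: run of 'C' x 4 -> '4C'
  i=17: run of 'A' x 5 -> '5A'

RLE = 9B4G4C5A


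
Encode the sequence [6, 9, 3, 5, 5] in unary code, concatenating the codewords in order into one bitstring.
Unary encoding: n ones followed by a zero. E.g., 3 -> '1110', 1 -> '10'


Encode each number as n ones followed by a terminating 0:
  6 -> 1111110 (7 bits)
  9 -> 1111111110 (10 bits)
  3 -> 1110 (4 bits)
  5 -> 111110 (6 bits)
  5 -> 111110 (6 bits)
Total length = 7 + 10 + 4 + 6 + 6 = 33 bits.

Unary([6, 9, 3, 5, 5]) = 111111011111111101110111110111110 (33 bits)


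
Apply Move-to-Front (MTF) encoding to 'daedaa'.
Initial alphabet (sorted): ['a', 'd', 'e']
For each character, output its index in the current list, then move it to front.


MTF encoding:
'd': index 1 in ['a', 'd', 'e'] -> ['d', 'a', 'e']
'a': index 1 in ['d', 'a', 'e'] -> ['a', 'd', 'e']
'e': index 2 in ['a', 'd', 'e'] -> ['e', 'a', 'd']
'd': index 2 in ['e', 'a', 'd'] -> ['d', 'e', 'a']
'a': index 2 in ['d', 'e', 'a'] -> ['a', 'd', 'e']
'a': index 0 in ['a', 'd', 'e'] -> ['a', 'd', 'e']


Output: [1, 1, 2, 2, 2, 0]


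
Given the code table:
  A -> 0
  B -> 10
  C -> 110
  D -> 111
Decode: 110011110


Decoding:
110 -> C
0 -> A
111 -> D
10 -> B


Result: CADB


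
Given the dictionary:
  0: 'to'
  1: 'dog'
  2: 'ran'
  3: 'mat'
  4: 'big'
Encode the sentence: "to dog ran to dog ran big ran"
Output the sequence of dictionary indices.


Look up each word in the dictionary:
  'to' -> 0
  'dog' -> 1
  'ran' -> 2
  'to' -> 0
  'dog' -> 1
  'ran' -> 2
  'big' -> 4
  'ran' -> 2

Encoded: [0, 1, 2, 0, 1, 2, 4, 2]


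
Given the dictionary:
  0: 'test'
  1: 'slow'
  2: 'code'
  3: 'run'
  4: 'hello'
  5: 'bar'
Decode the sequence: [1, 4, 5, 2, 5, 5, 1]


Look up each index in the dictionary:
  1 -> 'slow'
  4 -> 'hello'
  5 -> 'bar'
  2 -> 'code'
  5 -> 'bar'
  5 -> 'bar'
  1 -> 'slow'

Decoded: "slow hello bar code bar bar slow"


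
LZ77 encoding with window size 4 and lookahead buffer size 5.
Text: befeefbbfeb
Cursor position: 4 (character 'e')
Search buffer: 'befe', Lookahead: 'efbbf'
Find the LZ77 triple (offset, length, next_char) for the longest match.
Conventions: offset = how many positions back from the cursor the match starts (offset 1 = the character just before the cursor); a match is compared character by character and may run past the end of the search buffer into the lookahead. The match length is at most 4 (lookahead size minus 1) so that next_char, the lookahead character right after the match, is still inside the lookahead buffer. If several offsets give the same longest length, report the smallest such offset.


Try each offset into the search buffer:
  offset=1 (pos 3, char 'e'): match length 1
  offset=2 (pos 2, char 'f'): match length 0
  offset=3 (pos 1, char 'e'): match length 2
  offset=4 (pos 0, char 'b'): match length 0
Longest match has length 2 at offset 3.
next_char = character at position 4 + 2 = 6 -> 'b'

Best match: offset=3, length=2 (matching 'ef' starting at position 1)
LZ77 triple: (3, 2, 'b')


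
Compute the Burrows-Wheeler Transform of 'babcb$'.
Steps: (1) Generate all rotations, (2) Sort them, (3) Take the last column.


Rotations (sorted):
  0: $babcb -> last char: b
  1: abcb$b -> last char: b
  2: b$babc -> last char: c
  3: babcb$ -> last char: $
  4: bcb$ba -> last char: a
  5: cb$bab -> last char: b


BWT = bbc$ab


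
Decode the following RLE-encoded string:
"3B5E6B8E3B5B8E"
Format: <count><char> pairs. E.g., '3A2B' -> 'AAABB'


Expanding each <count><char> pair:
  3B -> 'BBB'
  5E -> 'EEEEE'
  6B -> 'BBBBBB'
  8E -> 'EEEEEEEE'
  3B -> 'BBB'
  5B -> 'BBBBB'
  8E -> 'EEEEEEEE'

Decoded = BBBEEEEEBBBBBBEEEEEEEEBBBBBBBBEEEEEEEE


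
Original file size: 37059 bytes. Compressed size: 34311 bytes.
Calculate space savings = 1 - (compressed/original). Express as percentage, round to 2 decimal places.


ratio = compressed/original = 34311/37059 = 0.925848
savings = 1 - ratio = 1 - 0.925848 = 0.074152
as a percentage: 0.074152 * 100 = 7.42%

Space savings = 1 - 34311/37059 = 7.42%


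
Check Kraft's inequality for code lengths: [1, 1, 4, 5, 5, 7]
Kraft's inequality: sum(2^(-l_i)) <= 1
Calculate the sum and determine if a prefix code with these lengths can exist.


Sum = 2^(-1) + 2^(-1) + 2^(-4) + 2^(-5) + 2^(-5) + 2^(-7)
    = 0.5 + 0.5 + 0.0625 + 0.03125 + 0.03125 + 0.0078125
    = 145/128 = 1.1328125
Since 1.1328125 > 1, Kraft's inequality is NOT satisfied.
A prefix code with these lengths CANNOT exist.

Kraft sum = 1.1328125. Not satisfied.


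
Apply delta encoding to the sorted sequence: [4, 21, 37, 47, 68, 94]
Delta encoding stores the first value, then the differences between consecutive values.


First value: 4
Deltas:
  21 - 4 = 17
  37 - 21 = 16
  47 - 37 = 10
  68 - 47 = 21
  94 - 68 = 26


Delta encoded: [4, 17, 16, 10, 21, 26]


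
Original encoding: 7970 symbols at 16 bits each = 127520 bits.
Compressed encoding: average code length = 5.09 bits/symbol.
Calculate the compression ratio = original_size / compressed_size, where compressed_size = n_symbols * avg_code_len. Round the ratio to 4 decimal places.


original_size = n_symbols * orig_bits = 7970 * 16 = 127520 bits
compressed_size = n_symbols * avg_code_len = 7970 * 5.09 = 40567.3 bits
ratio = original_size / compressed_size = 127520 / 40567.3 = 3.1434

Compression ratio = 3.1434


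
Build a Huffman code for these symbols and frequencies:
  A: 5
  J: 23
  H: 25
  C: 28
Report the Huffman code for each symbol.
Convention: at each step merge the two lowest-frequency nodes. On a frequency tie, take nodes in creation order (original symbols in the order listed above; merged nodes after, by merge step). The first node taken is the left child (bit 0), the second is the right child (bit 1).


Huffman tree construction:
Step 1: Merge A(5) + J(23) = 28
Step 2: Merge H(25) + C(28) = 53
Step 3: Merge (A+J)(28) + (H+C)(53) = 81
Read each symbol's code off the tree from the root (left child = 0, right child = 1).

Codes:
  A: 00 (length 2)
  J: 01 (length 2)
  H: 10 (length 2)
  C: 11 (length 2)
Average code length: 162/81 = 2.0000 bits/symbol


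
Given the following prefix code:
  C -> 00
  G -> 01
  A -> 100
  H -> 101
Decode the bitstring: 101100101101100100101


Decoding step by step:
Bits 101 -> H
Bits 100 -> A
Bits 101 -> H
Bits 101 -> H
Bits 100 -> A
Bits 100 -> A
Bits 101 -> H


Decoded message: HAHHAAH


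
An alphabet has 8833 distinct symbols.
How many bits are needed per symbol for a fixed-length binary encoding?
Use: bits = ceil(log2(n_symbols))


log2(8833) = 13.1087
Bracket: 2^13 = 8192 < 8833 <= 2^14 = 16384
So ceil(log2(8833)) = 14

bits = ceil(log2(8833)) = ceil(13.1087) = 14 bits


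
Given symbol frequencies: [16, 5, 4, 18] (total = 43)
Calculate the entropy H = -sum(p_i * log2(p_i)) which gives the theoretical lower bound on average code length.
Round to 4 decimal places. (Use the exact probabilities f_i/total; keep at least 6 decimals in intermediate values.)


Per-symbol terms -p_i * log2(p_i) with p_i = f_i/43:
  p = 16/43 = 0.372093: log2(p) = -1.426265, -p*log2(p) = 0.530703
  p = 5/43 = 0.116279: log2(p) = -3.104337, -p*log2(p) = 0.360969
  p = 4/43 = 0.093023: log2(p) = -3.426265, -p*log2(p) = 0.318722
  p = 18/43 = 0.418605: log2(p) = -1.256340, -p*log2(p) = 0.525910
H = 0.530703 + 0.360969 + 0.318722 + 0.525910 = 1.736304

H = 1.7363 bits/symbol


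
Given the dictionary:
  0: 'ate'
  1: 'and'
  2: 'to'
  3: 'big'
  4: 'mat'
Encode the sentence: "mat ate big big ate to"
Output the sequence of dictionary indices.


Look up each word in the dictionary:
  'mat' -> 4
  'ate' -> 0
  'big' -> 3
  'big' -> 3
  'ate' -> 0
  'to' -> 2

Encoded: [4, 0, 3, 3, 0, 2]


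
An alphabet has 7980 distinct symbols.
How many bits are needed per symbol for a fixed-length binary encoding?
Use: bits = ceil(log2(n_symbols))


log2(7980) = 12.9622
Bracket: 2^12 = 4096 < 7980 <= 2^13 = 8192
So ceil(log2(7980)) = 13

bits = ceil(log2(7980)) = ceil(12.9622) = 13 bits


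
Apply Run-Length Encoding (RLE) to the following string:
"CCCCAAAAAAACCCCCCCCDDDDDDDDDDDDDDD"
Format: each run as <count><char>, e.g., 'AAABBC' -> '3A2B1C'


Scanning runs left to right:
  i=0: run of 'C' x 4 -> '4C'
  i=4: run of 'A' x 7 -> '7A'
  i=11: run of 'C' x 8 -> '8C'
  i=19: run of 'D' x 15 -> '15D'

RLE = 4C7A8C15D


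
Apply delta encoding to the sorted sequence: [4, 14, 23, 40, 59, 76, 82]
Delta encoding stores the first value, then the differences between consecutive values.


First value: 4
Deltas:
  14 - 4 = 10
  23 - 14 = 9
  40 - 23 = 17
  59 - 40 = 19
  76 - 59 = 17
  82 - 76 = 6


Delta encoded: [4, 10, 9, 17, 19, 17, 6]


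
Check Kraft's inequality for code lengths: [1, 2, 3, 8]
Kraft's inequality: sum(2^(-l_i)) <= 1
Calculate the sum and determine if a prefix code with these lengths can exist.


Sum = 2^(-1) + 2^(-2) + 2^(-3) + 2^(-8)
    = 0.5 + 0.25 + 0.125 + 0.00390625
    = 225/256 = 0.87890625
Since 0.87890625 <= 1, Kraft's inequality IS satisfied.
A prefix code with these lengths CAN exist.

Kraft sum = 0.87890625. Satisfied.


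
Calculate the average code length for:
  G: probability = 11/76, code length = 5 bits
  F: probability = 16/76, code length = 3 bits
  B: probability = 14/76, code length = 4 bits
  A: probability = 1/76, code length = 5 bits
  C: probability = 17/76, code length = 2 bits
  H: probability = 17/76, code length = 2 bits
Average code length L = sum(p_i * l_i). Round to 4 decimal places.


Weighted contributions p_i * l_i:
  G: (11/76) * 5 = 55/76
  F: (16/76) * 3 = 48/76
  B: (14/76) * 4 = 56/76
  A: (1/76) * 5 = 5/76
  C: (17/76) * 2 = 34/76
  H: (17/76) * 2 = 34/76
Sum = (55 + 48 + 56 + 5 + 34 + 34)/76 = 232/76

L = 232/76 = 3.0526 bits/symbol


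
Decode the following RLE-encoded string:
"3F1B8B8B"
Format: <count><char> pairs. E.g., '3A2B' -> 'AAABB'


Expanding each <count><char> pair:
  3F -> 'FFF'
  1B -> 'B'
  8B -> 'BBBBBBBB'
  8B -> 'BBBBBBBB'

Decoded = FFFBBBBBBBBBBBBBBBBB


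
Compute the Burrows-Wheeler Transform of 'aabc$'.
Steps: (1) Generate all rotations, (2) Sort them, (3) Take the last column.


Rotations (sorted):
  0: $aabc -> last char: c
  1: aabc$ -> last char: $
  2: abc$a -> last char: a
  3: bc$aa -> last char: a
  4: c$aab -> last char: b


BWT = c$aab


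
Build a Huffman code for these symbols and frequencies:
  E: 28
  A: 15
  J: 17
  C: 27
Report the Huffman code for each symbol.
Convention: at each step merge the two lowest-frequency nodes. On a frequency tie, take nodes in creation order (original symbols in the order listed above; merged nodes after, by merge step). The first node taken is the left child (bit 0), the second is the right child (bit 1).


Huffman tree construction:
Step 1: Merge A(15) + J(17) = 32
Step 2: Merge C(27) + E(28) = 55
Step 3: Merge (A+J)(32) + (C+E)(55) = 87
Read each symbol's code off the tree from the root (left child = 0, right child = 1).

Codes:
  E: 11 (length 2)
  A: 00 (length 2)
  J: 01 (length 2)
  C: 10 (length 2)
Average code length: 174/87 = 2.0000 bits/symbol


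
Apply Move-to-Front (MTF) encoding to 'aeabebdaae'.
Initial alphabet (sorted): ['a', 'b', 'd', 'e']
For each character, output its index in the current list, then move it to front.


MTF encoding:
'a': index 0 in ['a', 'b', 'd', 'e'] -> ['a', 'b', 'd', 'e']
'e': index 3 in ['a', 'b', 'd', 'e'] -> ['e', 'a', 'b', 'd']
'a': index 1 in ['e', 'a', 'b', 'd'] -> ['a', 'e', 'b', 'd']
'b': index 2 in ['a', 'e', 'b', 'd'] -> ['b', 'a', 'e', 'd']
'e': index 2 in ['b', 'a', 'e', 'd'] -> ['e', 'b', 'a', 'd']
'b': index 1 in ['e', 'b', 'a', 'd'] -> ['b', 'e', 'a', 'd']
'd': index 3 in ['b', 'e', 'a', 'd'] -> ['d', 'b', 'e', 'a']
'a': index 3 in ['d', 'b', 'e', 'a'] -> ['a', 'd', 'b', 'e']
'a': index 0 in ['a', 'd', 'b', 'e'] -> ['a', 'd', 'b', 'e']
'e': index 3 in ['a', 'd', 'b', 'e'] -> ['e', 'a', 'd', 'b']


Output: [0, 3, 1, 2, 2, 1, 3, 3, 0, 3]


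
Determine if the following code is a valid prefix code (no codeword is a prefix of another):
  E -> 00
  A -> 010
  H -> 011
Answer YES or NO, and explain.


Checking each pair (does one codeword prefix another?):
  E='00' vs A='010': no prefix
  E='00' vs H='011': no prefix
  A='010' vs E='00': no prefix
  A='010' vs H='011': no prefix
  H='011' vs E='00': no prefix
  H='011' vs A='010': no prefix
No violation found over all pairs.

YES -- this is a valid prefix code. No codeword is a prefix of any other codeword.


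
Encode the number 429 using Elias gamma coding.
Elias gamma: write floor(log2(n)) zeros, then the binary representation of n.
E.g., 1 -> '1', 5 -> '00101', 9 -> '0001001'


num_bits = floor(log2(429)) + 1 = 9
leading_zeros = num_bits - 1 = 8
binary(429) = 110101101

Elias gamma(429) = '00000000' + '110101101' = 00000000110101101 (17 bits)


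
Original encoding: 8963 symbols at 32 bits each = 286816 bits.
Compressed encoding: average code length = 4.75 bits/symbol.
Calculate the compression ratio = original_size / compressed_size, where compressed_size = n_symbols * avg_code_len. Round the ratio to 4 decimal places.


original_size = n_symbols * orig_bits = 8963 * 32 = 286816 bits
compressed_size = n_symbols * avg_code_len = 8963 * 4.75 = 42574.25 bits
ratio = original_size / compressed_size = 286816 / 42574.25 = 6.7368

Compression ratio = 6.7368


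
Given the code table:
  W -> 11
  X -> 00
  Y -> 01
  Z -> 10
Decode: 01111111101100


Decoding:
01 -> Y
11 -> W
11 -> W
11 -> W
10 -> Z
11 -> W
00 -> X


Result: YWWWZWX


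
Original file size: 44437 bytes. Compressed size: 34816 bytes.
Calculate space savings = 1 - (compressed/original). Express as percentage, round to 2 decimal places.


ratio = compressed/original = 34816/44437 = 0.783491
savings = 1 - ratio = 1 - 0.783491 = 0.216509
as a percentage: 0.216509 * 100 = 21.65%

Space savings = 1 - 34816/44437 = 21.65%


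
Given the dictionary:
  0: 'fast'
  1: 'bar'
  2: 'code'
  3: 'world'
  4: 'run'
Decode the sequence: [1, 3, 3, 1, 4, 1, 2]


Look up each index in the dictionary:
  1 -> 'bar'
  3 -> 'world'
  3 -> 'world'
  1 -> 'bar'
  4 -> 'run'
  1 -> 'bar'
  2 -> 'code'

Decoded: "bar world world bar run bar code"


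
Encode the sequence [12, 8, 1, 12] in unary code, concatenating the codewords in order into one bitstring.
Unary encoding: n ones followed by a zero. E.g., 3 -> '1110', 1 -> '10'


Encode each number as n ones followed by a terminating 0:
  12 -> 1111111111110 (13 bits)
  8 -> 111111110 (9 bits)
  1 -> 10 (2 bits)
  12 -> 1111111111110 (13 bits)
Total length = 13 + 9 + 2 + 13 = 37 bits.

Unary([12, 8, 1, 12]) = 1111111111110111111110101111111111110 (37 bits)


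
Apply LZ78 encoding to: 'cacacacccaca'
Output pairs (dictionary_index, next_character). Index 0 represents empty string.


LZ78 encoding steps:
Dictionary: {0: ''}
Step 1: w='' (idx 0), next='c' -> output (0, 'c'), add 'c' as idx 1
Step 2: w='' (idx 0), next='a' -> output (0, 'a'), add 'a' as idx 2
Step 3: w='c' (idx 1), next='a' -> output (1, 'a'), add 'ca' as idx 3
Step 4: w='ca' (idx 3), next='c' -> output (3, 'c'), add 'cac' as idx 4
Step 5: w='c' (idx 1), next='c' -> output (1, 'c'), add 'cc' as idx 5
Step 6: w='a' (idx 2), next='c' -> output (2, 'c'), add 'ac' as idx 6
Step 7: w='a' (idx 2), end of input -> output (2, '')


Encoded: [(0, 'c'), (0, 'a'), (1, 'a'), (3, 'c'), (1, 'c'), (2, 'c'), (2, '')]


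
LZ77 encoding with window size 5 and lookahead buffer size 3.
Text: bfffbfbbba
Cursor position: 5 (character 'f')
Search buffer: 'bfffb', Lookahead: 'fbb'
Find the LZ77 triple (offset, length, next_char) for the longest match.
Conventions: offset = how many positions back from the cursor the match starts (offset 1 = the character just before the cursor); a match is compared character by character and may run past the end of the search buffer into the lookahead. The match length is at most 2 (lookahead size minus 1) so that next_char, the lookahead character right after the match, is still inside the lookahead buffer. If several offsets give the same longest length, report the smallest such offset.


Try each offset into the search buffer:
  offset=1 (pos 4, char 'b'): match length 0
  offset=2 (pos 3, char 'f'): match length 2
  offset=3 (pos 2, char 'f'): match length 1
  offset=4 (pos 1, char 'f'): match length 1
  offset=5 (pos 0, char 'b'): match length 0
Longest match has length 2 at offset 2.
next_char = character at position 5 + 2 = 7 -> 'b'

Best match: offset=2, length=2 (matching 'fb' starting at position 3)
LZ77 triple: (2, 2, 'b')


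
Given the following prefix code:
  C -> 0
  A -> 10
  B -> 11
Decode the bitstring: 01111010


Decoding step by step:
Bits 0 -> C
Bits 11 -> B
Bits 11 -> B
Bits 0 -> C
Bits 10 -> A


Decoded message: CBBCA


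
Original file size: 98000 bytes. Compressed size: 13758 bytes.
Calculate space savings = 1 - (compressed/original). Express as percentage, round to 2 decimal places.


ratio = compressed/original = 13758/98000 = 0.140388
savings = 1 - ratio = 1 - 0.140388 = 0.859612
as a percentage: 0.859612 * 100 = 85.96%

Space savings = 1 - 13758/98000 = 85.96%


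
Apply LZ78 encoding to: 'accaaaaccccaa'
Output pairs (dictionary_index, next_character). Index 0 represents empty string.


LZ78 encoding steps:
Dictionary: {0: ''}
Step 1: w='' (idx 0), next='a' -> output (0, 'a'), add 'a' as idx 1
Step 2: w='' (idx 0), next='c' -> output (0, 'c'), add 'c' as idx 2
Step 3: w='c' (idx 2), next='a' -> output (2, 'a'), add 'ca' as idx 3
Step 4: w='a' (idx 1), next='a' -> output (1, 'a'), add 'aa' as idx 4
Step 5: w='a' (idx 1), next='c' -> output (1, 'c'), add 'ac' as idx 5
Step 6: w='c' (idx 2), next='c' -> output (2, 'c'), add 'cc' as idx 6
Step 7: w='ca' (idx 3), next='a' -> output (3, 'a'), add 'caa' as idx 7


Encoded: [(0, 'a'), (0, 'c'), (2, 'a'), (1, 'a'), (1, 'c'), (2, 'c'), (3, 'a')]


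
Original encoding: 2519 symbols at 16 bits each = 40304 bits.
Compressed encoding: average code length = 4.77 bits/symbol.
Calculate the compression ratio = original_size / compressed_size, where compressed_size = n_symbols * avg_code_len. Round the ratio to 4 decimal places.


original_size = n_symbols * orig_bits = 2519 * 16 = 40304 bits
compressed_size = n_symbols * avg_code_len = 2519 * 4.77 = 12015.63 bits
ratio = original_size / compressed_size = 40304 / 12015.63 = 3.3543

Compression ratio = 3.3543


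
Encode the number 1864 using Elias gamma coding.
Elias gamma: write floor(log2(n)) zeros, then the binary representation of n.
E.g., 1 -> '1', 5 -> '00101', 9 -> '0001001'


num_bits = floor(log2(1864)) + 1 = 11
leading_zeros = num_bits - 1 = 10
binary(1864) = 11101001000

Elias gamma(1864) = '0000000000' + '11101001000' = 000000000011101001000 (21 bits)


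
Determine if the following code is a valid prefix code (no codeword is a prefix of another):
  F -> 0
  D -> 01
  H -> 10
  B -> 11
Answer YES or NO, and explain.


Checking each pair (does one codeword prefix another?):
  F='0' vs D='01': prefix -- VIOLATION

NO -- this is NOT a valid prefix code. F (0) is a prefix of D (01).


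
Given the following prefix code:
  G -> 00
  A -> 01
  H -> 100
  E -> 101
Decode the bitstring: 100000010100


Decoding step by step:
Bits 100 -> H
Bits 00 -> G
Bits 00 -> G
Bits 101 -> E
Bits 00 -> G


Decoded message: HGGEG


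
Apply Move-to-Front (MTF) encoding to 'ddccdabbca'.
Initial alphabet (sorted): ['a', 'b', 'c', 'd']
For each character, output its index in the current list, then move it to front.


MTF encoding:
'd': index 3 in ['a', 'b', 'c', 'd'] -> ['d', 'a', 'b', 'c']
'd': index 0 in ['d', 'a', 'b', 'c'] -> ['d', 'a', 'b', 'c']
'c': index 3 in ['d', 'a', 'b', 'c'] -> ['c', 'd', 'a', 'b']
'c': index 0 in ['c', 'd', 'a', 'b'] -> ['c', 'd', 'a', 'b']
'd': index 1 in ['c', 'd', 'a', 'b'] -> ['d', 'c', 'a', 'b']
'a': index 2 in ['d', 'c', 'a', 'b'] -> ['a', 'd', 'c', 'b']
'b': index 3 in ['a', 'd', 'c', 'b'] -> ['b', 'a', 'd', 'c']
'b': index 0 in ['b', 'a', 'd', 'c'] -> ['b', 'a', 'd', 'c']
'c': index 3 in ['b', 'a', 'd', 'c'] -> ['c', 'b', 'a', 'd']
'a': index 2 in ['c', 'b', 'a', 'd'] -> ['a', 'c', 'b', 'd']


Output: [3, 0, 3, 0, 1, 2, 3, 0, 3, 2]


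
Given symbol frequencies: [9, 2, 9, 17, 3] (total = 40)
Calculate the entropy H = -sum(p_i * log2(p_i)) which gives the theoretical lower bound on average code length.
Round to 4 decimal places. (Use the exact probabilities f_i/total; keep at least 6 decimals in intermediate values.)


Per-symbol terms -p_i * log2(p_i) with p_i = f_i/40:
  p = 9/40 = 0.225000: log2(p) = -2.152003, -p*log2(p) = 0.484201
  p = 2/40 = 0.050000: log2(p) = -4.321928, -p*log2(p) = 0.216096
  p = 9/40 = 0.225000: log2(p) = -2.152003, -p*log2(p) = 0.484201
  p = 17/40 = 0.425000: log2(p) = -1.234465, -p*log2(p) = 0.524648
  p = 3/40 = 0.075000: log2(p) = -3.736966, -p*log2(p) = 0.280272
H = 0.484201 + 0.216096 + 0.484201 + 0.524648 + 0.280272 = 1.989418

H = 1.9894 bits/symbol


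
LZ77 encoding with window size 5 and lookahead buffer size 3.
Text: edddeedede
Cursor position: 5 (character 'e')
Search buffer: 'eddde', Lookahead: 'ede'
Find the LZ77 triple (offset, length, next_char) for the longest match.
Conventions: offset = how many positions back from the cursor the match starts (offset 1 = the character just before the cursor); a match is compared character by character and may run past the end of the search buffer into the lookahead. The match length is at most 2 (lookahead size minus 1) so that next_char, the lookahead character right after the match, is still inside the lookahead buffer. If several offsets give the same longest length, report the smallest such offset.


Try each offset into the search buffer:
  offset=1 (pos 4, char 'e'): match length 1
  offset=2 (pos 3, char 'd'): match length 0
  offset=3 (pos 2, char 'd'): match length 0
  offset=4 (pos 1, char 'd'): match length 0
  offset=5 (pos 0, char 'e'): match length 2
Longest match has length 2 at offset 5.
next_char = character at position 5 + 2 = 7 -> 'e'

Best match: offset=5, length=2 (matching 'ed' starting at position 0)
LZ77 triple: (5, 2, 'e')


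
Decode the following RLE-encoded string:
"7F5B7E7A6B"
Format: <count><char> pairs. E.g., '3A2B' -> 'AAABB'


Expanding each <count><char> pair:
  7F -> 'FFFFFFF'
  5B -> 'BBBBB'
  7E -> 'EEEEEEE'
  7A -> 'AAAAAAA'
  6B -> 'BBBBBB'

Decoded = FFFFFFFBBBBBEEEEEEEAAAAAAABBBBBB


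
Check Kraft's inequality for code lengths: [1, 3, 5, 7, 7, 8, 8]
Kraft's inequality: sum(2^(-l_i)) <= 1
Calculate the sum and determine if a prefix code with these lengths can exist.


Sum = 2^(-1) + 2^(-3) + 2^(-5) + 2^(-7) + 2^(-7) + 2^(-8) + 2^(-8)
    = 0.5 + 0.125 + 0.03125 + 0.0078125 + 0.0078125 + 0.00390625 + 0.00390625
    = 174/256 = 0.6796875
Since 0.6796875 <= 1, Kraft's inequality IS satisfied.
A prefix code with these lengths CAN exist.

Kraft sum = 0.6796875. Satisfied.


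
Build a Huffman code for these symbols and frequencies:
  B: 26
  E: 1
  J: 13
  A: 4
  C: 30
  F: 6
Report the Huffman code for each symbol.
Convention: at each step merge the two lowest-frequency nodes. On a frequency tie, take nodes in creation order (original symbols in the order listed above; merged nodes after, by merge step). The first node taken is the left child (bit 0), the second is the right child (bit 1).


Huffman tree construction:
Step 1: Merge E(1) + A(4) = 5
Step 2: Merge (E+A)(5) + F(6) = 11
Step 3: Merge ((E+A)+F)(11) + J(13) = 24
Step 4: Merge (((E+A)+F)+J)(24) + B(26) = 50
Step 5: Merge C(30) + ((((E+A)+F)+J)+B)(50) = 80
Read each symbol's code off the tree from the root (left child = 0, right child = 1).

Codes:
  B: 11 (length 2)
  E: 10000 (length 5)
  J: 101 (length 3)
  A: 10001 (length 5)
  C: 0 (length 1)
  F: 1001 (length 4)
Average code length: 170/80 = 2.1250 bits/symbol


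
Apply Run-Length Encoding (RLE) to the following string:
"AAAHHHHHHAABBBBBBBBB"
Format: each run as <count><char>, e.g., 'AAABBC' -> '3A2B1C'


Scanning runs left to right:
  i=0: run of 'A' x 3 -> '3A'
  i=3: run of 'H' x 6 -> '6H'
  i=9: run of 'A' x 2 -> '2A'
  i=11: run of 'B' x 9 -> '9B'

RLE = 3A6H2A9B


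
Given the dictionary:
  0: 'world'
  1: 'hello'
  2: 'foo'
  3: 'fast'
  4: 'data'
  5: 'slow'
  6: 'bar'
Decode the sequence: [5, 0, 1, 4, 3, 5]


Look up each index in the dictionary:
  5 -> 'slow'
  0 -> 'world'
  1 -> 'hello'
  4 -> 'data'
  3 -> 'fast'
  5 -> 'slow'

Decoded: "slow world hello data fast slow"


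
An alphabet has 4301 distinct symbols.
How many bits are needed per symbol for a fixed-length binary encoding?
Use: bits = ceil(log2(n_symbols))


log2(4301) = 12.0705
Bracket: 2^12 = 4096 < 4301 <= 2^13 = 8192
So ceil(log2(4301)) = 13

bits = ceil(log2(4301)) = ceil(12.0705) = 13 bits


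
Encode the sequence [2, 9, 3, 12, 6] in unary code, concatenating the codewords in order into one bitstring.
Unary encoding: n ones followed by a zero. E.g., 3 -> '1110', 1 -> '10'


Encode each number as n ones followed by a terminating 0:
  2 -> 110 (3 bits)
  9 -> 1111111110 (10 bits)
  3 -> 1110 (4 bits)
  12 -> 1111111111110 (13 bits)
  6 -> 1111110 (7 bits)
Total length = 3 + 10 + 4 + 13 + 7 = 37 bits.

Unary([2, 9, 3, 12, 6]) = 1101111111110111011111111111101111110 (37 bits)


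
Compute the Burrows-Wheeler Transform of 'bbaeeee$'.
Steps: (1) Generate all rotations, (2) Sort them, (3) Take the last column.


Rotations (sorted):
  0: $bbaeeee -> last char: e
  1: aeeee$bb -> last char: b
  2: baeeee$b -> last char: b
  3: bbaeeee$ -> last char: $
  4: e$bbaeee -> last char: e
  5: ee$bbaee -> last char: e
  6: eee$bbae -> last char: e
  7: eeee$bba -> last char: a


BWT = ebb$eeea


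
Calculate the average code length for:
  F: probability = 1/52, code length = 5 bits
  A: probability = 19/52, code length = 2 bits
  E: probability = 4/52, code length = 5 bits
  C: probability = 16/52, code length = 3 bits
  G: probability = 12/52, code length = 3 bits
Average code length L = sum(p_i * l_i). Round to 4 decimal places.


Weighted contributions p_i * l_i:
  F: (1/52) * 5 = 5/52
  A: (19/52) * 2 = 38/52
  E: (4/52) * 5 = 20/52
  C: (16/52) * 3 = 48/52
  G: (12/52) * 3 = 36/52
Sum = (5 + 38 + 20 + 48 + 36)/52 = 147/52

L = 147/52 = 2.8269 bits/symbol


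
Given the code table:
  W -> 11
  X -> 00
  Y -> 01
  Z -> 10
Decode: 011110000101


Decoding:
01 -> Y
11 -> W
10 -> Z
00 -> X
01 -> Y
01 -> Y


Result: YWZXYY


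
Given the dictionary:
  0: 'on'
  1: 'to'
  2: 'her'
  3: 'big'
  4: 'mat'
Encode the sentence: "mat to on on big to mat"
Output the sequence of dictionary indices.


Look up each word in the dictionary:
  'mat' -> 4
  'to' -> 1
  'on' -> 0
  'on' -> 0
  'big' -> 3
  'to' -> 1
  'mat' -> 4

Encoded: [4, 1, 0, 0, 3, 1, 4]


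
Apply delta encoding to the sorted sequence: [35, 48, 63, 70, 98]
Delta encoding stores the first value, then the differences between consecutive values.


First value: 35
Deltas:
  48 - 35 = 13
  63 - 48 = 15
  70 - 63 = 7
  98 - 70 = 28


Delta encoded: [35, 13, 15, 7, 28]


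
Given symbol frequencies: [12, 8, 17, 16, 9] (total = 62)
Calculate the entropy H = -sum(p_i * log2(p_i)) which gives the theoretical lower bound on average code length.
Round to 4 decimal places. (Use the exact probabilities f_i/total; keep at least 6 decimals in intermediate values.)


Per-symbol terms -p_i * log2(p_i) with p_i = f_i/62:
  p = 12/62 = 0.193548: log2(p) = -2.369234, -p*log2(p) = 0.458561
  p = 8/62 = 0.129032: log2(p) = -2.954196, -p*log2(p) = 0.381187
  p = 17/62 = 0.274194: log2(p) = -1.866733, -p*log2(p) = 0.511846
  p = 16/62 = 0.258065: log2(p) = -1.954196, -p*log2(p) = 0.504309
  p = 9/62 = 0.145161: log2(p) = -2.784271, -p*log2(p) = 0.404168
H = 0.458561 + 0.381187 + 0.511846 + 0.504309 + 0.404168 = 2.260071

H = 2.2601 bits/symbol


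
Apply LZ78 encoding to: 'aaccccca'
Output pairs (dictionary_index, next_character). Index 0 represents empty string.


LZ78 encoding steps:
Dictionary: {0: ''}
Step 1: w='' (idx 0), next='a' -> output (0, 'a'), add 'a' as idx 1
Step 2: w='a' (idx 1), next='c' -> output (1, 'c'), add 'ac' as idx 2
Step 3: w='' (idx 0), next='c' -> output (0, 'c'), add 'c' as idx 3
Step 4: w='c' (idx 3), next='c' -> output (3, 'c'), add 'cc' as idx 4
Step 5: w='c' (idx 3), next='a' -> output (3, 'a'), add 'ca' as idx 5


Encoded: [(0, 'a'), (1, 'c'), (0, 'c'), (3, 'c'), (3, 'a')]


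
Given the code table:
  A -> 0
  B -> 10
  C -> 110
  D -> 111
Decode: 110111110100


Decoding:
110 -> C
111 -> D
110 -> C
10 -> B
0 -> A


Result: CDCBA


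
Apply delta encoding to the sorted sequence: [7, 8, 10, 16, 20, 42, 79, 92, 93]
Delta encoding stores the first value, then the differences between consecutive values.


First value: 7
Deltas:
  8 - 7 = 1
  10 - 8 = 2
  16 - 10 = 6
  20 - 16 = 4
  42 - 20 = 22
  79 - 42 = 37
  92 - 79 = 13
  93 - 92 = 1


Delta encoded: [7, 1, 2, 6, 4, 22, 37, 13, 1]


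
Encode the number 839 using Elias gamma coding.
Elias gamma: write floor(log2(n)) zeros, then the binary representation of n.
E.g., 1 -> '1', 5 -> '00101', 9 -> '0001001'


num_bits = floor(log2(839)) + 1 = 10
leading_zeros = num_bits - 1 = 9
binary(839) = 1101000111

Elias gamma(839) = '000000000' + '1101000111' = 0000000001101000111 (19 bits)


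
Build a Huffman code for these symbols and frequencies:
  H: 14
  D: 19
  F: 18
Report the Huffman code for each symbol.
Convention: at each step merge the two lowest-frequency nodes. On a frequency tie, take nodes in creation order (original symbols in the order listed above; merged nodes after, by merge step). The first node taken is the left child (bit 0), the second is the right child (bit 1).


Huffman tree construction:
Step 1: Merge H(14) + F(18) = 32
Step 2: Merge D(19) + (H+F)(32) = 51
Read each symbol's code off the tree from the root (left child = 0, right child = 1).

Codes:
  H: 10 (length 2)
  D: 0 (length 1)
  F: 11 (length 2)
Average code length: 83/51 = 1.6275 bits/symbol


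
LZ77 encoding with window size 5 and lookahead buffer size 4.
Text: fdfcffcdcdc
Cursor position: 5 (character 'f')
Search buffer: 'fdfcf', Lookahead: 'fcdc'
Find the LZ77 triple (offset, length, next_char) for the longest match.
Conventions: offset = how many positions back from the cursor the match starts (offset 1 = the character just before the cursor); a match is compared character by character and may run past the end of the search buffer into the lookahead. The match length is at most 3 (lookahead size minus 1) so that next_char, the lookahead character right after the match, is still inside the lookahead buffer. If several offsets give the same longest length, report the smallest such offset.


Try each offset into the search buffer:
  offset=1 (pos 4, char 'f'): match length 1
  offset=2 (pos 3, char 'c'): match length 0
  offset=3 (pos 2, char 'f'): match length 2
  offset=4 (pos 1, char 'd'): match length 0
  offset=5 (pos 0, char 'f'): match length 1
Longest match has length 2 at offset 3.
next_char = character at position 5 + 2 = 7 -> 'd'

Best match: offset=3, length=2 (matching 'fc' starting at position 2)
LZ77 triple: (3, 2, 'd')


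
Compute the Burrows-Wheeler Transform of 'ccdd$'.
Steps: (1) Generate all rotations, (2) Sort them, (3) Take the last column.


Rotations (sorted):
  0: $ccdd -> last char: d
  1: ccdd$ -> last char: $
  2: cdd$c -> last char: c
  3: d$ccd -> last char: d
  4: dd$cc -> last char: c


BWT = d$cdc


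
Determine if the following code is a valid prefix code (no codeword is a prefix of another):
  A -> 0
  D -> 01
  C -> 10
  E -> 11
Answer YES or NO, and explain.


Checking each pair (does one codeword prefix another?):
  A='0' vs D='01': prefix -- VIOLATION

NO -- this is NOT a valid prefix code. A (0) is a prefix of D (01).


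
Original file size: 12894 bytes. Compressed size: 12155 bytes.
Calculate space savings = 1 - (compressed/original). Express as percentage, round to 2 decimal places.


ratio = compressed/original = 12155/12894 = 0.942687
savings = 1 - ratio = 1 - 0.942687 = 0.057313
as a percentage: 0.057313 * 100 = 5.73%

Space savings = 1 - 12155/12894 = 5.73%


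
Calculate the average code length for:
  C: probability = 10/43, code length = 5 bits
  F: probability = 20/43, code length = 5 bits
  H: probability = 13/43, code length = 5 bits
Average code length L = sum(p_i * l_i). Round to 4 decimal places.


Weighted contributions p_i * l_i:
  C: (10/43) * 5 = 50/43
  F: (20/43) * 5 = 100/43
  H: (13/43) * 5 = 65/43
Sum = (50 + 100 + 65)/43 = 215/43

L = 215/43 = 5.0000 bits/symbol


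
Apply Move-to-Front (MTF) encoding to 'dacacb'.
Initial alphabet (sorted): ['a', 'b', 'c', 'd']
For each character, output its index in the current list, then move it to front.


MTF encoding:
'd': index 3 in ['a', 'b', 'c', 'd'] -> ['d', 'a', 'b', 'c']
'a': index 1 in ['d', 'a', 'b', 'c'] -> ['a', 'd', 'b', 'c']
'c': index 3 in ['a', 'd', 'b', 'c'] -> ['c', 'a', 'd', 'b']
'a': index 1 in ['c', 'a', 'd', 'b'] -> ['a', 'c', 'd', 'b']
'c': index 1 in ['a', 'c', 'd', 'b'] -> ['c', 'a', 'd', 'b']
'b': index 3 in ['c', 'a', 'd', 'b'] -> ['b', 'c', 'a', 'd']


Output: [3, 1, 3, 1, 1, 3]


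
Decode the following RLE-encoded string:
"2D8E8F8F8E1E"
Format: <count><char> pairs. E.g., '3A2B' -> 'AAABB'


Expanding each <count><char> pair:
  2D -> 'DD'
  8E -> 'EEEEEEEE'
  8F -> 'FFFFFFFF'
  8F -> 'FFFFFFFF'
  8E -> 'EEEEEEEE'
  1E -> 'E'

Decoded = DDEEEEEEEEFFFFFFFFFFFFFFFFEEEEEEEEE


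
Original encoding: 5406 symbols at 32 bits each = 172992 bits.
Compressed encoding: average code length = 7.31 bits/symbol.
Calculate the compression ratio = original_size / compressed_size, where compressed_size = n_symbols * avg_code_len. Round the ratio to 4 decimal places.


original_size = n_symbols * orig_bits = 5406 * 32 = 172992 bits
compressed_size = n_symbols * avg_code_len = 5406 * 7.31 = 39517.86 bits
ratio = original_size / compressed_size = 172992 / 39517.86 = 4.3776

Compression ratio = 4.3776


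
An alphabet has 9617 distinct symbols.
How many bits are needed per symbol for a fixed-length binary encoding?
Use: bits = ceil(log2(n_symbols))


log2(9617) = 13.2314
Bracket: 2^13 = 8192 < 9617 <= 2^14 = 16384
So ceil(log2(9617)) = 14

bits = ceil(log2(9617)) = ceil(13.2314) = 14 bits


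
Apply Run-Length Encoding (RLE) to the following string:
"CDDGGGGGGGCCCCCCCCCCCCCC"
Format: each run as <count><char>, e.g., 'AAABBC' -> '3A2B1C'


Scanning runs left to right:
  i=0: run of 'C' x 1 -> '1C'
  i=1: run of 'D' x 2 -> '2D'
  i=3: run of 'G' x 7 -> '7G'
  i=10: run of 'C' x 14 -> '14C'

RLE = 1C2D7G14C


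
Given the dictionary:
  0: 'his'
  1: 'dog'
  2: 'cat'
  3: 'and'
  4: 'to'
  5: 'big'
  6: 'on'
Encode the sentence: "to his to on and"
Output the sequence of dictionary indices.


Look up each word in the dictionary:
  'to' -> 4
  'his' -> 0
  'to' -> 4
  'on' -> 6
  'and' -> 3

Encoded: [4, 0, 4, 6, 3]


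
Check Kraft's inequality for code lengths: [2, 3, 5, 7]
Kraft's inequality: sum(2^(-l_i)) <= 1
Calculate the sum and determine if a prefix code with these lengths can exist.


Sum = 2^(-2) + 2^(-3) + 2^(-5) + 2^(-7)
    = 0.25 + 0.125 + 0.03125 + 0.0078125
    = 53/128 = 0.4140625
Since 0.4140625 <= 1, Kraft's inequality IS satisfied.
A prefix code with these lengths CAN exist.

Kraft sum = 0.4140625. Satisfied.


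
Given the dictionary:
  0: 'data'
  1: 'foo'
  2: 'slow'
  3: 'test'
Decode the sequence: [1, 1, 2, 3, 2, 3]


Look up each index in the dictionary:
  1 -> 'foo'
  1 -> 'foo'
  2 -> 'slow'
  3 -> 'test'
  2 -> 'slow'
  3 -> 'test'

Decoded: "foo foo slow test slow test"


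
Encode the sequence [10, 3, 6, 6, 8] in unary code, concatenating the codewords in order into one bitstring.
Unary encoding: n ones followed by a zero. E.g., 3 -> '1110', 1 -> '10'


Encode each number as n ones followed by a terminating 0:
  10 -> 11111111110 (11 bits)
  3 -> 1110 (4 bits)
  6 -> 1111110 (7 bits)
  6 -> 1111110 (7 bits)
  8 -> 111111110 (9 bits)
Total length = 11 + 4 + 7 + 7 + 9 = 38 bits.

Unary([10, 3, 6, 6, 8]) = 11111111110111011111101111110111111110 (38 bits)


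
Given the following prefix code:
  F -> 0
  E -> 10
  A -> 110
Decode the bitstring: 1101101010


Decoding step by step:
Bits 110 -> A
Bits 110 -> A
Bits 10 -> E
Bits 10 -> E


Decoded message: AAEE
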